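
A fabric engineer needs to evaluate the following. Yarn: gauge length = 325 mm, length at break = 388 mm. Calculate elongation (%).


Formula: Elongation (%) = ((L_break - L0) / L0) * 100
Step 1: Extension = 388 - 325 = 63 mm
Step 2: Elongation = (63 / 325) * 100
Step 3: Elongation = 0.193846 * 100 = 19.3846% ≈ 19.4%

19.4%


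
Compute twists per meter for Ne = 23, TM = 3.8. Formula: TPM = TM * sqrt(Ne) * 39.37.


Formula: TPM = TM * sqrt(Ne) * 39.37
Step 1: sqrt(Ne) = sqrt(23) = 4.7958
Step 2: TM * sqrt(Ne) = 3.8 * 4.7958 = 18.224
Step 3: TPM = 18.224 * 39.37 = 717 twists/m

717 twists/m


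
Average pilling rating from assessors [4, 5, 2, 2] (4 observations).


Formula: Mean = sum / count
Sum = 4 + 5 + 2 + 2 = 13
Mean = 13 / 4 = 3.3

3.3


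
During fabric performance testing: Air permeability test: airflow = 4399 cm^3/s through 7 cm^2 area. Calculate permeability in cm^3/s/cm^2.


Formula: Air Permeability = Airflow / Test Area
AP = 4399 cm^3/s / 7 cm^2
AP = 628.4 cm^3/s/cm^2

628.4 cm^3/s/cm^2


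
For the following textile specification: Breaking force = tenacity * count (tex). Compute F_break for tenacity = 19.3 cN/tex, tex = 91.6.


Formula: Breaking force = Tenacity * Linear density
F = 19.3 cN/tex * 91.6 tex
F = 1767.88 cN

1767.88 cN


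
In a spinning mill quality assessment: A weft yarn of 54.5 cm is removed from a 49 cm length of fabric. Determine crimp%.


Formula: Crimp% = ((L_yarn - L_fabric) / L_fabric) * 100
Step 1: Extension = 54.5 - 49 = 5.5 cm
Step 2: Crimp% = (5.5 / 49) * 100
Step 3: Crimp% = 0.112245 * 100 = 11.2245% ≈ 11.2%

11.2%


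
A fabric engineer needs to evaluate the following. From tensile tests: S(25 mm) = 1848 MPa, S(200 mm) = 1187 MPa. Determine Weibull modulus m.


Formula: m = ln(L1/L2) / ln(S2/S1)
Step 1: ln(L1/L2) = ln(25/200) = -2.07944
Step 2: S2/S1 = 1187/1848 = 0.64232
Step 3: ln(S2/S1) = ln(0.64232) = -0.44267
Step 4: m = -2.07944 / -0.44267 = 4.70

4.70 (Weibull m)


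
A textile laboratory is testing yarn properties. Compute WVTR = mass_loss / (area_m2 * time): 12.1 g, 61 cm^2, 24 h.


Formula: WVTR = mass_loss / (area * time)
Step 1: Convert area: 61 cm^2 = 0.0061 m^2
Step 2: WVTR = 12.1 g / (0.0061 m^2 * 24 h)
Step 3: WVTR = 12.1 / 0.1464 = 82.7 g/m^2/h

82.7 g/m^2/h


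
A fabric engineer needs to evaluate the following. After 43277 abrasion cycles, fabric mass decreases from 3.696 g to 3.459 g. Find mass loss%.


Formula: Mass loss% = ((m_before - m_after) / m_before) * 100
Step 1: Mass loss = 3.696 - 3.459 = 0.237 g
Step 2: Ratio = 0.237 / 3.696 = 0.0641234
Step 3: Mass loss% = 0.0641234 * 100 = 6.41234% ≈ 6.41%

6.41%


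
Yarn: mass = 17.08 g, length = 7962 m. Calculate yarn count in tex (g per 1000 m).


Formula: Tex = (mass_g / length_m) * 1000
Substituting: Tex = (17.08 / 7962) * 1000
Intermediate: 17.08 / 7962 = 0.00214519 g/m
Tex = 0.00214519 * 1000 = 2.15 tex

2.15 tex


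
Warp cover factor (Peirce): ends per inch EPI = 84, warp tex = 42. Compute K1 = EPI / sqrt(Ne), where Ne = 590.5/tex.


Formula: K1 = EPI / sqrt(Ne), with Ne = 590.5 / tex_warp
Step 1: Ne = 590.5 / 42 = 14.06
Step 2: sqrt(Ne) = sqrt(14.06) = 3.7497
Step 3: K1 = 84 / 3.7497 = 22.4

22.4


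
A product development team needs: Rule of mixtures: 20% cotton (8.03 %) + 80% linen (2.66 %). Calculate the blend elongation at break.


Formula: Blend property = (fraction_A * property_A) + (fraction_B * property_B)
Step 1: Contribution A = 20/100 * 8.03 % = 1.606 %
Step 2: Contribution B = 80/100 * 2.66 % = 2.128 %
Step 3: Blend elongation at break = 1.606 + 2.128 = 3.734 %

3.734 %


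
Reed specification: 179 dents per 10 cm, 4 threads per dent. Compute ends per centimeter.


Formula: EPC = (dents per 10 cm * ends per dent) / 10
Step 1: Total ends per 10 cm = 179 * 4 = 716
Step 2: EPC = 716 / 10 = 71.6 ends/cm

71.6 ends/cm


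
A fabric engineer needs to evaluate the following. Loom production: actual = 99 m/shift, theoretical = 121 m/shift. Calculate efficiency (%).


Formula: Efficiency% = (Actual output / Theoretical output) * 100
Efficiency% = (99 / 121) * 100
Efficiency% = 0.818182 * 100 = 81.8182% ≈ 81.8%

81.8%


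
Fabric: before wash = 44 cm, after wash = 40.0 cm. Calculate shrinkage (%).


Formula: Shrinkage% = ((L_before - L_after) / L_before) * 100
Step 1: Shrinkage = 44 - 40.0 = 4.0 cm
Step 2: Shrinkage% = (4.0 / 44) * 100
Step 3: Shrinkage% = 0.090909 * 100 = 9.0909% ≈ 9.1%

9.1%


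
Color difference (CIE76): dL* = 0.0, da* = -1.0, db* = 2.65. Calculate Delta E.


Formula: Delta E = sqrt(dL*^2 + da*^2 + db*^2)
Step 1: dL*^2 = 0.0^2 = 0.0
Step 2: da*^2 = (-1.0)^2 = 1.0
Step 3: db*^2 = 2.65^2 = 7.0225
Step 4: Sum = 0.0 + 1.0 + 7.0225 = 8.0225
Step 5: Delta E = sqrt(8.0225) = 2.83

2.83 Delta E


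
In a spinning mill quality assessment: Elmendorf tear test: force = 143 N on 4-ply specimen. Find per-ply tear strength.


Formula: Per-ply strength = Total force / Number of plies
Per-ply = 143 N / 4
Per-ply = 35.75 N

35.75 N


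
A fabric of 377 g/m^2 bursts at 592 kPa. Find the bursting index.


Formula: Bursting Index = Bursting Strength / Fabric GSM
BI = 592 kPa / 377 g/m^2
BI = 1.570 kPa/(g/m^2)

1.570 kPa/(g/m^2)


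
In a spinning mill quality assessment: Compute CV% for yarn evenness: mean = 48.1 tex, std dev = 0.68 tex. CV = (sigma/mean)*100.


Formula: CV% = (standard deviation / mean) * 100
Step 1: Ratio = 0.68 / 48.1 = 0.014137
Step 2: CV% = 0.014137 * 100 = 1.4137% ≈ 1.4%

1.4%


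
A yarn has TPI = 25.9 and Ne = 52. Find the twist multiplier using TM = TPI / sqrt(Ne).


Formula: TM = TPI / sqrt(Ne)
Step 1: sqrt(Ne) = sqrt(52) = 7.2111
Step 2: TM = 25.9 / 7.2111 = 3.59

3.59 TM


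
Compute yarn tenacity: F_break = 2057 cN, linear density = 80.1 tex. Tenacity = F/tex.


Formula: Tenacity = Breaking force / Linear density
Tenacity = 2057 cN / 80.1 tex
Tenacity = 25.68 cN/tex

25.68 cN/tex


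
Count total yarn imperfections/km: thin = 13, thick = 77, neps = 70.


Formula: Total = thin places + thick places + neps
Total = 13 + 77 + 70
Total = 160 imperfections/km

160 imperfections/km


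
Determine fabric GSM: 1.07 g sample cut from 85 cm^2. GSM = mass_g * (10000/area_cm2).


Formula: GSM = mass_g / area_m2
Step 1: Convert area: 85 cm^2 = 85 / 10000 = 0.0085 m^2
Step 2: GSM = 1.07 g / 0.0085 m^2 = 125.9 g/m^2

125.9 g/m^2


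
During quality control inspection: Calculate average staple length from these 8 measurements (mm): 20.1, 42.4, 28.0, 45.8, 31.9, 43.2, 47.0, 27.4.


Formula: Mean = sum of lengths / count
Sum = 20.1 + 42.4 + 28.0 + 45.8 + 31.9 + 43.2 + 47.0 + 27.4
Sum = 285.8 mm
Mean = 285.8 / 8 = 35.73 mm

35.73 mm


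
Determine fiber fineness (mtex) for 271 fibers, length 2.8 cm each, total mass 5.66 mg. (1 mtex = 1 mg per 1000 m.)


Formula: fineness (mtex) = mass (mg) / total length (km) = (mass_mg / total_length_m) * 1000
Step 1: Convert fiber length: 2.8 cm = 0.028 m
Step 2: Total fiber length = 271 * 0.028 = 7.588 m
Step 3: Linear density = 5.66 mg / 7.588 m = 0.7459 mg/m
Step 4: fineness = 0.7459 * 1000 = 745.9 mtex

745.9 mtex


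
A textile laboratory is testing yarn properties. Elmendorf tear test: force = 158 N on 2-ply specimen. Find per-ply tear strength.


Formula: Per-ply strength = Total force / Number of plies
Per-ply = 158 N / 2
Per-ply = 79 N

79 N


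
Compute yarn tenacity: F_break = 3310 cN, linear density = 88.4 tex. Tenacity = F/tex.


Formula: Tenacity = Breaking force / Linear density
Tenacity = 3310 cN / 88.4 tex
Tenacity = 37.44 cN/tex

37.44 cN/tex


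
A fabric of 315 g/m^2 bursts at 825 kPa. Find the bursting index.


Formula: Bursting Index = Bursting Strength / Fabric GSM
BI = 825 kPa / 315 g/m^2
BI = 2.619 kPa/(g/m^2)

2.619 kPa/(g/m^2)


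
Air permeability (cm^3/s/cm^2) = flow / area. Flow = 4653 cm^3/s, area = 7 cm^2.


Formula: Air Permeability = Airflow / Test Area
AP = 4653 cm^3/s / 7 cm^2
AP = 664.7 cm^3/s/cm^2

664.7 cm^3/s/cm^2


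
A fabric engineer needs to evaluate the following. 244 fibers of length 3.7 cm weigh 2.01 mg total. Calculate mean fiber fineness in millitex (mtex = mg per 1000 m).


Formula: fineness (mtex) = mass (mg) / total length (km) = (mass_mg / total_length_m) * 1000
Step 1: Convert fiber length: 3.7 cm = 0.037 m
Step 2: Total fiber length = 244 * 0.037 = 9.028 m
Step 3: Linear density = 2.01 mg / 9.028 m = 0.2226 mg/m
Step 4: fineness = 0.2226 * 1000 = 222.6 mtex

222.6 mtex


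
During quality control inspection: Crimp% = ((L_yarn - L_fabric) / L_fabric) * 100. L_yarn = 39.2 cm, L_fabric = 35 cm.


Formula: Crimp% = ((L_yarn - L_fabric) / L_fabric) * 100
Step 1: Extension = 39.2 - 35 = 4.2 cm
Step 2: Crimp% = (4.2 / 35) * 100
Step 3: Crimp% = 0.12 * 100 = 12.0%

12.0%


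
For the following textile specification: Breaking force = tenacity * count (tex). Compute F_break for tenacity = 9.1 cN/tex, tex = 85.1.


Formula: Breaking force = Tenacity * Linear density
F = 9.1 cN/tex * 85.1 tex
F = 774.41 cN

774.41 cN


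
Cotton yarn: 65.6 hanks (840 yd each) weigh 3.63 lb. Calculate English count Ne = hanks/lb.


Formula: Ne = hanks / mass_lb
Substituting: Ne = 65.6 / 3.63
Ne = 18.1

18.1 Ne


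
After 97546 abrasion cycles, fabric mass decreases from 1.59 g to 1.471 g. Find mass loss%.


Formula: Mass loss% = ((m_before - m_after) / m_before) * 100
Step 1: Mass loss = 1.59 - 1.471 = 0.119 g
Step 2: Ratio = 0.119 / 1.59 = 0.0748428
Step 3: Mass loss% = 0.0748428 * 100 = 7.48428% ≈ 7.48%

7.48%


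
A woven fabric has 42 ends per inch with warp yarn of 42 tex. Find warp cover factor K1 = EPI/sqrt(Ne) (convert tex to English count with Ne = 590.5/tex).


Formula: K1 = EPI / sqrt(Ne), with Ne = 590.5 / tex_warp
Step 1: Ne = 590.5 / 42 = 14.06
Step 2: sqrt(Ne) = sqrt(14.06) = 3.7497
Step 3: K1 = 42 / 3.7497 = 11.2

11.2


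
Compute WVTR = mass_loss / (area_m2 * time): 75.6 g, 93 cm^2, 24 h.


Formula: WVTR = mass_loss / (area * time)
Step 1: Convert area: 93 cm^2 = 0.0093 m^2
Step 2: WVTR = 75.6 g / (0.0093 m^2 * 24 h)
Step 3: WVTR = 75.6 / 0.2232 = 338.7 g/m^2/h

338.7 g/m^2/h


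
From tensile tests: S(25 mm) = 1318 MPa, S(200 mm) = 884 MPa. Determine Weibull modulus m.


Formula: m = ln(L1/L2) / ln(S2/S1)
Step 1: ln(L1/L2) = ln(25/200) = -2.07944
Step 2: S2/S1 = 884/1318 = 0.67071
Step 3: ln(S2/S1) = ln(0.67071) = -0.39942
Step 4: m = -2.07944 / -0.39942 = 5.21

5.21 (Weibull m)


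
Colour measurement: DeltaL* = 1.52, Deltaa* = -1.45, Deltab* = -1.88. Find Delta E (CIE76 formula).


Formula: Delta E = sqrt(dL*^2 + da*^2 + db*^2)
Step 1: dL*^2 = 1.52^2 = 2.3104
Step 2: da*^2 = (-1.45)^2 = 2.1025
Step 3: db*^2 = (-1.88)^2 = 3.5344
Step 4: Sum = 2.3104 + 2.1025 + 3.5344 = 7.9473
Step 5: Delta E = sqrt(7.9473) = 2.82

2.82 Delta E


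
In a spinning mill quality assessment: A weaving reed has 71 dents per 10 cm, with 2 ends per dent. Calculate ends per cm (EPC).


Formula: EPC = (dents per 10 cm * ends per dent) / 10
Step 1: Total ends per 10 cm = 71 * 2 = 142
Step 2: EPC = 142 / 10 = 14.2 ends/cm

14.2 ends/cm


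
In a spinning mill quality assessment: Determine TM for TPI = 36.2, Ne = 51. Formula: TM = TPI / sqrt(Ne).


Formula: TM = TPI / sqrt(Ne)
Step 1: sqrt(Ne) = sqrt(51) = 7.1414
Step 2: TM = 36.2 / 7.1414 = 5.07

5.07 TM


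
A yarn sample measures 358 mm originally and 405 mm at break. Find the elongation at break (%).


Formula: Elongation (%) = ((L_break - L0) / L0) * 100
Step 1: Extension = 405 - 358 = 47 mm
Step 2: Elongation = (47 / 358) * 100
Step 3: Elongation = 0.131285 * 100 = 13.1285% ≈ 13.1%

13.1%


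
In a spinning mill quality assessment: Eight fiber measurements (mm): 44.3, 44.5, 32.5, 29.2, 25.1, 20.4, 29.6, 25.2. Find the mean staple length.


Formula: Mean = sum of lengths / count
Sum = 44.3 + 44.5 + 32.5 + 29.2 + 25.1 + 20.4 + 29.6 + 25.2
Sum = 250.8 mm
Mean = 250.8 / 8 = 31.35 mm

31.35 mm


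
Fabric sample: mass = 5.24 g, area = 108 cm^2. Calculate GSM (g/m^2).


Formula: GSM = mass_g / area_m2
Step 1: Convert area: 108 cm^2 = 108 / 10000 = 0.0108 m^2
Step 2: GSM = 5.24 g / 0.0108 m^2 = 485.2 g/m^2

485.2 g/m^2


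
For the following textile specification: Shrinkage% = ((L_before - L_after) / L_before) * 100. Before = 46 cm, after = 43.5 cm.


Formula: Shrinkage% = ((L_before - L_after) / L_before) * 100
Step 1: Shrinkage = 46 - 43.5 = 2.5 cm
Step 2: Shrinkage% = (2.5 / 46) * 100
Step 3: Shrinkage% = 0.054348 * 100 = 5.4348% ≈ 5.4%

5.4%


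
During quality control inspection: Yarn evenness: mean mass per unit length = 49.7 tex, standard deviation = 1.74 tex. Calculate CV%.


Formula: CV% = (standard deviation / mean) * 100
Step 1: Ratio = 1.74 / 49.7 = 0.03501
Step 2: CV% = 0.03501 * 100 = 3.501% ≈ 3.5%

3.5%


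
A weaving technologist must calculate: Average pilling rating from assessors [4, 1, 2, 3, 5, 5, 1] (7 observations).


Formula: Mean = sum / count
Sum = 4 + 1 + 2 + 3 + 5 + 5 + 1 = 21
Mean = 21 / 7 = 3.0

3.0


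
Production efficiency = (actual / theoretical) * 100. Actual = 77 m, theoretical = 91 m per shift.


Formula: Efficiency% = (Actual output / Theoretical output) * 100
Efficiency% = (77 / 91) * 100
Efficiency% = 0.846154 * 100 = 84.6154% ≈ 84.6%

84.6%


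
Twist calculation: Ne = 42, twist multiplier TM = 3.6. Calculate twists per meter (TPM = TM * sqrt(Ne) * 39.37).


Formula: TPM = TM * sqrt(Ne) * 39.37
Step 1: sqrt(Ne) = sqrt(42) = 6.4807
Step 2: TM * sqrt(Ne) = 3.6 * 6.4807 = 23.3305
Step 3: TPM = 23.3305 * 39.37 = 919 twists/m

919 twists/m


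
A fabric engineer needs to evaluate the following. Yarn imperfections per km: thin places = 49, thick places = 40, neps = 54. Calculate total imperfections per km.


Formula: Total = thin places + thick places + neps
Total = 49 + 40 + 54
Total = 143 imperfections/km

143 imperfections/km


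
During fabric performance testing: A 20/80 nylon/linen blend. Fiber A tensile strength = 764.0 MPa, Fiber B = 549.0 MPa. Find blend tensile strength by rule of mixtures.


Formula: Blend property = (fraction_A * property_A) + (fraction_B * property_B)
Step 1: Contribution A = 20/100 * 764.0 MPa = 152.8 MPa
Step 2: Contribution B = 80/100 * 549.0 MPa = 439.2 MPa
Step 3: Blend tensile strength = 152.8 + 439.2 = 592.0 MPa

592.0 MPa


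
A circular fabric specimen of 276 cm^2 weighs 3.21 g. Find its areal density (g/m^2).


Formula: GSM = mass_g / area_m2
Step 1: Convert area: 276 cm^2 = 276 / 10000 = 0.0276 m^2
Step 2: GSM = 3.21 g / 0.0276 m^2 = 116.3 g/m^2

116.3 g/m^2


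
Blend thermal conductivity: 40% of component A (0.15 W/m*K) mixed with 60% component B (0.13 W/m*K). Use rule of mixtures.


Formula: Blend property = (fraction_A * property_A) + (fraction_B * property_B)
Step 1: Contribution A = 40/100 * 0.15 W/m*K = 0.06 W/m*K
Step 2: Contribution B = 60/100 * 0.13 W/m*K = 0.078 W/m*K
Step 3: Blend thermal conductivity = 0.06 + 0.078 = 0.138 W/m*K

0.138 W/m*K


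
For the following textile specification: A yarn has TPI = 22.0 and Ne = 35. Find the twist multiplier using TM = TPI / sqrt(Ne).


Formula: TM = TPI / sqrt(Ne)
Step 1: sqrt(Ne) = sqrt(35) = 5.9161
Step 2: TM = 22.0 / 5.9161 = 3.72

3.72 TM


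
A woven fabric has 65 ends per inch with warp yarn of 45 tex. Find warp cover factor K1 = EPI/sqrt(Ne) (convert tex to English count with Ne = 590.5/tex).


Formula: K1 = EPI / sqrt(Ne), with Ne = 590.5 / tex_warp
Step 1: Ne = 590.5 / 45 = 13.122
Step 2: sqrt(Ne) = sqrt(13.122) = 3.6224
Step 3: K1 = 65 / 3.6224 = 17.9

17.9


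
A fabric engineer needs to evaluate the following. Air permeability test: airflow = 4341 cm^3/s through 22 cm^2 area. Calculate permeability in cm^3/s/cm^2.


Formula: Air Permeability = Airflow / Test Area
AP = 4341 cm^3/s / 22 cm^2
AP = 197.3 cm^3/s/cm^2

197.3 cm^3/s/cm^2


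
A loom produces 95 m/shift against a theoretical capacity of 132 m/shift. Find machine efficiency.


Formula: Efficiency% = (Actual output / Theoretical output) * 100
Efficiency% = (95 / 132) * 100
Efficiency% = 0.719697 * 100 = 71.9697% ≈ 72.0%

72.0%


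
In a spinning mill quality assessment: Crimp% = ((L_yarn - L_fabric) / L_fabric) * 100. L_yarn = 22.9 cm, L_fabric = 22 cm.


Formula: Crimp% = ((L_yarn - L_fabric) / L_fabric) * 100
Step 1: Extension = 22.9 - 22 = 0.9 cm
Step 2: Crimp% = (0.9 / 22) * 100
Step 3: Crimp% = 0.040909 * 100 = 4.0909% ≈ 4.1%

4.1%


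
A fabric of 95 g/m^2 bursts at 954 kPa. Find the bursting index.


Formula: Bursting Index = Bursting Strength / Fabric GSM
BI = 954 kPa / 95 g/m^2
BI = 10.042 kPa/(g/m^2)

10.042 kPa/(g/m^2)


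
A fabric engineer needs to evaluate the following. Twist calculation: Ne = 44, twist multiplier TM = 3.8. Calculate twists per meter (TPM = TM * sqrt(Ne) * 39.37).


Formula: TPM = TM * sqrt(Ne) * 39.37
Step 1: sqrt(Ne) = sqrt(44) = 6.6332
Step 2: TM * sqrt(Ne) = 3.8 * 6.6332 = 25.2062
Step 3: TPM = 25.2062 * 39.37 = 992 twists/m

992 twists/m


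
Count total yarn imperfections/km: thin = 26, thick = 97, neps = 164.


Formula: Total = thin places + thick places + neps
Total = 26 + 97 + 164
Total = 287 imperfections/km

287 imperfections/km


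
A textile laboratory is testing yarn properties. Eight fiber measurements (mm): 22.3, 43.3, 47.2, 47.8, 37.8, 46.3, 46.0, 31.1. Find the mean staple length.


Formula: Mean = sum of lengths / count
Sum = 22.3 + 43.3 + 47.2 + 47.8 + 37.8 + 46.3 + 46.0 + 31.1
Sum = 321.8 mm
Mean = 321.8 / 8 = 40.23 mm

40.23 mm


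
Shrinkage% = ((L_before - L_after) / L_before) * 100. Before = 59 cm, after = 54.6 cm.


Formula: Shrinkage% = ((L_before - L_after) / L_before) * 100
Step 1: Shrinkage = 59 - 54.6 = 4.4 cm
Step 2: Shrinkage% = (4.4 / 59) * 100
Step 3: Shrinkage% = 0.074576 * 100 = 7.4576% ≈ 7.5%

7.5%


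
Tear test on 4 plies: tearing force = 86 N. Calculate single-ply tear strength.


Formula: Per-ply strength = Total force / Number of plies
Per-ply = 86 N / 4
Per-ply = 21.5 N

21.5 N


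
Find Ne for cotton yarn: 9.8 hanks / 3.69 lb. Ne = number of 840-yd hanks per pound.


Formula: Ne = hanks / mass_lb
Substituting: Ne = 9.8 / 3.69
Ne = 2.7

2.7 Ne


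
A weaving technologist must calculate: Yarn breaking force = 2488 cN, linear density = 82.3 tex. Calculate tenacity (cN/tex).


Formula: Tenacity = Breaking force / Linear density
Tenacity = 2488 cN / 82.3 tex
Tenacity = 30.23 cN/tex

30.23 cN/tex


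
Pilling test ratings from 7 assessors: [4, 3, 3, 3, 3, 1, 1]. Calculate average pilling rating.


Formula: Mean = sum / count
Sum = 4 + 3 + 3 + 3 + 3 + 1 + 1 = 18
Mean = 18 / 7 = 2.6

2.6


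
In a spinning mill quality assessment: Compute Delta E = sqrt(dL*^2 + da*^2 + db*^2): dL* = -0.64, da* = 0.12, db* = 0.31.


Formula: Delta E = sqrt(dL*^2 + da*^2 + db*^2)
Step 1: dL*^2 = (-0.64)^2 = 0.4096
Step 2: da*^2 = 0.12^2 = 0.0144
Step 3: db*^2 = 0.31^2 = 0.0961
Step 4: Sum = 0.4096 + 0.0144 + 0.0961 = 0.5201
Step 5: Delta E = sqrt(0.5201) = 0.72

0.72 Delta E


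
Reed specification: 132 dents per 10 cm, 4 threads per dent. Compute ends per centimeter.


Formula: EPC = (dents per 10 cm * ends per dent) / 10
Step 1: Total ends per 10 cm = 132 * 4 = 528
Step 2: EPC = 528 / 10 = 52.8 ends/cm

52.8 ends/cm


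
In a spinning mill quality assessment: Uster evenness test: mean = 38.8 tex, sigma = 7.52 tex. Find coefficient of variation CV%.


Formula: CV% = (standard deviation / mean) * 100
Step 1: Ratio = 7.52 / 38.8 = 0.193814
Step 2: CV% = 0.193814 * 100 = 19.3814% ≈ 19.4%

19.4%


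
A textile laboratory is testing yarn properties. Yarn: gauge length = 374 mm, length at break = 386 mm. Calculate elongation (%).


Formula: Elongation (%) = ((L_break - L0) / L0) * 100
Step 1: Extension = 386 - 374 = 12 mm
Step 2: Elongation = (12 / 374) * 100
Step 3: Elongation = 0.032086 * 100 = 3.2086% ≈ 3.2%

3.2%


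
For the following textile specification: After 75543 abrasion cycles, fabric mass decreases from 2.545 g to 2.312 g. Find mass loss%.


Formula: Mass loss% = ((m_before - m_after) / m_before) * 100
Step 1: Mass loss = 2.545 - 2.312 = 0.233 g
Step 2: Ratio = 0.233 / 2.545 = 0.0915521
Step 3: Mass loss% = 0.0915521 * 100 = 9.15521% ≈ 9.16%

9.16%


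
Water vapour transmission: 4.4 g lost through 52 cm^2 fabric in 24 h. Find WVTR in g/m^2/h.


Formula: WVTR = mass_loss / (area * time)
Step 1: Convert area: 52 cm^2 = 0.0052 m^2
Step 2: WVTR = 4.4 g / (0.0052 m^2 * 24 h)
Step 3: WVTR = 4.4 / 0.1248 = 35.3 g/m^2/h

35.3 g/m^2/h


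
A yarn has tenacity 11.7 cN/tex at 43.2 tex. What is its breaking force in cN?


Formula: Breaking force = Tenacity * Linear density
F = 11.7 cN/tex * 43.2 tex
F = 505.44 cN

505.44 cN


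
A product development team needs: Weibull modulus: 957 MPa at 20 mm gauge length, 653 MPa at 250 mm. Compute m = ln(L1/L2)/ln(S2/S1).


Formula: m = ln(L1/L2) / ln(S2/S1)
Step 1: ln(L1/L2) = ln(20/250) = -2.52573
Step 2: S2/S1 = 653/957 = 0.68234
Step 3: ln(S2/S1) = ln(0.68234) = -0.38223
Step 4: m = -2.52573 / -0.38223 = 6.61

6.61 (Weibull m)


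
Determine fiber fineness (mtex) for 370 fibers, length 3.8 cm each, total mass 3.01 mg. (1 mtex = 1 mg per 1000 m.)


Formula: fineness (mtex) = mass (mg) / total length (km) = (mass_mg / total_length_m) * 1000
Step 1: Convert fiber length: 3.8 cm = 0.038 m
Step 2: Total fiber length = 370 * 0.038 = 14.06 m
Step 3: Linear density = 3.01 mg / 14.06 m = 0.2141 mg/m
Step 4: fineness = 0.2141 * 1000 = 214.1 mtex

214.1 mtex


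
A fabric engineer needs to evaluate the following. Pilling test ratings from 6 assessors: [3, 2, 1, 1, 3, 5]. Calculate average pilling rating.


Formula: Mean = sum / count
Sum = 3 + 2 + 1 + 1 + 3 + 5 = 15
Mean = 15 / 6 = 2.5

2.5


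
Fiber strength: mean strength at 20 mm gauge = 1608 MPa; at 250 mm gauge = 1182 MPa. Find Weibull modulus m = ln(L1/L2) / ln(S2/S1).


Formula: m = ln(L1/L2) / ln(S2/S1)
Step 1: ln(L1/L2) = ln(20/250) = -2.52573
Step 2: S2/S1 = 1182/1608 = 0.73507
Step 3: ln(S2/S1) = ln(0.73507) = -0.30779
Step 4: m = -2.52573 / -0.30779 = 8.21

8.21 (Weibull m)


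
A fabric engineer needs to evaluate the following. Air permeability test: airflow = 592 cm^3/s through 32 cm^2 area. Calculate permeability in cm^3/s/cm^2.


Formula: Air Permeability = Airflow / Test Area
AP = 592 cm^3/s / 32 cm^2
AP = 18.5 cm^3/s/cm^2

18.5 cm^3/s/cm^2


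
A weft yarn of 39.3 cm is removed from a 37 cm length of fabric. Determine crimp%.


Formula: Crimp% = ((L_yarn - L_fabric) / L_fabric) * 100
Step 1: Extension = 39.3 - 37 = 2.3 cm
Step 2: Crimp% = (2.3 / 37) * 100
Step 3: Crimp% = 0.062162 * 100 = 6.2162% ≈ 6.2%

6.2%


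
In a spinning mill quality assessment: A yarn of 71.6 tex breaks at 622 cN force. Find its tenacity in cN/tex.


Formula: Tenacity = Breaking force / Linear density
Tenacity = 622 cN / 71.6 tex
Tenacity = 8.69 cN/tex

8.69 cN/tex


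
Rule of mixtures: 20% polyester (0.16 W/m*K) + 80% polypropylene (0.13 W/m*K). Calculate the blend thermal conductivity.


Formula: Blend property = (fraction_A * property_A) + (fraction_B * property_B)
Step 1: Contribution A = 20/100 * 0.16 W/m*K = 0.032 W/m*K
Step 2: Contribution B = 80/100 * 0.13 W/m*K = 0.104 W/m*K
Step 3: Blend thermal conductivity = 0.032 + 0.104 = 0.136 W/m*K

0.136 W/m*K


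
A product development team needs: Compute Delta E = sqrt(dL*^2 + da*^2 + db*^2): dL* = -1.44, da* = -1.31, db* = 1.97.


Formula: Delta E = sqrt(dL*^2 + da*^2 + db*^2)
Step 1: dL*^2 = (-1.44)^2 = 2.0736
Step 2: da*^2 = (-1.31)^2 = 1.7161
Step 3: db*^2 = 1.97^2 = 3.8809
Step 4: Sum = 2.0736 + 1.7161 + 3.8809 = 7.6706
Step 5: Delta E = sqrt(7.6706) = 2.77

2.77 Delta E


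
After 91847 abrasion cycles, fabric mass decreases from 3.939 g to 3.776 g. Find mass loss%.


Formula: Mass loss% = ((m_before - m_after) / m_before) * 100
Step 1: Mass loss = 3.939 - 3.776 = 0.163 g
Step 2: Ratio = 0.163 / 3.939 = 0.0413811
Step 3: Mass loss% = 0.0413811 * 100 = 4.13811% ≈ 4.14%

4.14%


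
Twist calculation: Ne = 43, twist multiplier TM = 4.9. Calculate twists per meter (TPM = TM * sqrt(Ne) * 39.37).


Formula: TPM = TM * sqrt(Ne) * 39.37
Step 1: sqrt(Ne) = sqrt(43) = 6.5574
Step 2: TM * sqrt(Ne) = 4.9 * 6.5574 = 32.1313
Step 3: TPM = 32.1313 * 39.37 = 1265 twists/m

1265 twists/m


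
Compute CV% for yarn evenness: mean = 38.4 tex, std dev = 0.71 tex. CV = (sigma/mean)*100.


Formula: CV% = (standard deviation / mean) * 100
Step 1: Ratio = 0.71 / 38.4 = 0.01849
Step 2: CV% = 0.01849 * 100 = 1.849% ≈ 1.8%

1.8%


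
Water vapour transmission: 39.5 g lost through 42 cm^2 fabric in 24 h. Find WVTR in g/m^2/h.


Formula: WVTR = mass_loss / (area * time)
Step 1: Convert area: 42 cm^2 = 0.0042 m^2
Step 2: WVTR = 39.5 g / (0.0042 m^2 * 24 h)
Step 3: WVTR = 39.5 / 0.1008 = 391.9 g/m^2/h

391.9 g/m^2/h


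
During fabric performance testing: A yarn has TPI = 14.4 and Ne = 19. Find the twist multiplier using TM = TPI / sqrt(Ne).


Formula: TM = TPI / sqrt(Ne)
Step 1: sqrt(Ne) = sqrt(19) = 4.3589
Step 2: TM = 14.4 / 4.3589 = 3.30

3.30 TM


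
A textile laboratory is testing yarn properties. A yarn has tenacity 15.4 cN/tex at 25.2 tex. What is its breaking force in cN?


Formula: Breaking force = Tenacity * Linear density
F = 15.4 cN/tex * 25.2 tex
F = 388.08 cN

388.08 cN


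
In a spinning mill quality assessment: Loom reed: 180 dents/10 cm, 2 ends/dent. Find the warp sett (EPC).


Formula: EPC = (dents per 10 cm * ends per dent) / 10
Step 1: Total ends per 10 cm = 180 * 2 = 360
Step 2: EPC = 360 / 10 = 36.0 ends/cm

36.0 ends/cm


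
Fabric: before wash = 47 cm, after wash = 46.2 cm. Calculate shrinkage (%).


Formula: Shrinkage% = ((L_before - L_after) / L_before) * 100
Step 1: Shrinkage = 47 - 46.2 = 0.8 cm
Step 2: Shrinkage% = (0.8 / 47) * 100
Step 3: Shrinkage% = 0.017021 * 100 = 1.7021% ≈ 1.7%

1.7%


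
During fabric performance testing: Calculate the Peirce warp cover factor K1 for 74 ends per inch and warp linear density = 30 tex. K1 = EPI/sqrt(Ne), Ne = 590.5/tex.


Formula: K1 = EPI / sqrt(Ne), with Ne = 590.5 / tex_warp
Step 1: Ne = 590.5 / 30 = 19.683
Step 2: sqrt(Ne) = sqrt(19.683) = 4.4366
Step 3: K1 = 74 / 4.4366 = 16.7

16.7


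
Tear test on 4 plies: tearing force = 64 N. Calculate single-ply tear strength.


Formula: Per-ply strength = Total force / Number of plies
Per-ply = 64 N / 4
Per-ply = 16 N

16 N


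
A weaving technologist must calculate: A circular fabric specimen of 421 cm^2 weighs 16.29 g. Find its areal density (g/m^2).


Formula: GSM = mass_g / area_m2
Step 1: Convert area: 421 cm^2 = 421 / 10000 = 0.0421 m^2
Step 2: GSM = 16.29 g / 0.0421 m^2 = 386.9 g/m^2

386.9 g/m^2


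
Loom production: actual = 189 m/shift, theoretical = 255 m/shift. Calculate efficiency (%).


Formula: Efficiency% = (Actual output / Theoretical output) * 100
Efficiency% = (189 / 255) * 100
Efficiency% = 0.741176 * 100 = 74.1176% ≈ 74.1%

74.1%


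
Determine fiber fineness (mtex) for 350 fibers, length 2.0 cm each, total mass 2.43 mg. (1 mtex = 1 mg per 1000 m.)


Formula: fineness (mtex) = mass (mg) / total length (km) = (mass_mg / total_length_m) * 1000
Step 1: Convert fiber length: 2.0 cm = 0.02 m
Step 2: Total fiber length = 350 * 0.02 = 7.0 m
Step 3: Linear density = 2.43 mg / 7.0 m = 0.3471 mg/m
Step 4: fineness = 0.3471 * 1000 = 347.1 mtex

347.1 mtex


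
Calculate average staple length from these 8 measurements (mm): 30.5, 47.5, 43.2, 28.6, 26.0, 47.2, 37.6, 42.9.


Formula: Mean = sum of lengths / count
Sum = 30.5 + 47.5 + 43.2 + 28.6 + 26.0 + 47.2 + 37.6 + 42.9
Sum = 303.5 mm
Mean = 303.5 / 8 = 37.94 mm

37.94 mm


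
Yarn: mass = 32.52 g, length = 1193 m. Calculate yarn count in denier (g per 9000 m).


Formula: den = (mass_g / length_m) * 9000
Substituting: den = (32.52 / 1193) * 9000
Intermediate: 32.52 / 1193 = 0.02725901 g/m
den = 0.02725901 * 9000 = 245.3 denier

245.3 denier


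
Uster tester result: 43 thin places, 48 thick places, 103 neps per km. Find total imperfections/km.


Formula: Total = thin places + thick places + neps
Total = 43 + 48 + 103
Total = 194 imperfections/km

194 imperfections/km


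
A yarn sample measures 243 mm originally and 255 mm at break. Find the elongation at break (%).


Formula: Elongation (%) = ((L_break - L0) / L0) * 100
Step 1: Extension = 255 - 243 = 12 mm
Step 2: Elongation = (12 / 243) * 100
Step 3: Elongation = 0.049383 * 100 = 4.9383% ≈ 4.9%

4.9%


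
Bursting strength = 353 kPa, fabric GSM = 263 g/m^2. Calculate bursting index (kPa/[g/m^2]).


Formula: Bursting Index = Bursting Strength / Fabric GSM
BI = 353 kPa / 263 g/m^2
BI = 1.342 kPa/(g/m^2)

1.342 kPa/(g/m^2)


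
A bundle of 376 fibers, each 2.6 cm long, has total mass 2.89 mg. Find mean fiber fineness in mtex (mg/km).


Formula: fineness (mtex) = mass (mg) / total length (km) = (mass_mg / total_length_m) * 1000
Step 1: Convert fiber length: 2.6 cm = 0.026 m
Step 2: Total fiber length = 376 * 0.026 = 9.776 m
Step 3: Linear density = 2.89 mg / 9.776 m = 0.2956 mg/m
Step 4: fineness = 0.2956 * 1000 = 295.6 mtex

295.6 mtex


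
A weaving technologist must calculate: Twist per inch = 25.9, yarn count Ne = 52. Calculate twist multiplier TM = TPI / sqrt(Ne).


Formula: TM = TPI / sqrt(Ne)
Step 1: sqrt(Ne) = sqrt(52) = 7.2111
Step 2: TM = 25.9 / 7.2111 = 3.59

3.59 TM


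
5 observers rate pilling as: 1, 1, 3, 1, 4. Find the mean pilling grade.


Formula: Mean = sum / count
Sum = 1 + 1 + 3 + 1 + 4 = 10
Mean = 10 / 5 = 2.0

2.0


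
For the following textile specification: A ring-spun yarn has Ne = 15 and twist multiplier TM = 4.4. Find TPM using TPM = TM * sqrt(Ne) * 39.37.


Formula: TPM = TM * sqrt(Ne) * 39.37
Step 1: sqrt(Ne) = sqrt(15) = 3.873
Step 2: TM * sqrt(Ne) = 4.4 * 3.873 = 17.0412
Step 3: TPM = 17.0412 * 39.37 = 671 twists/m

671 twists/m


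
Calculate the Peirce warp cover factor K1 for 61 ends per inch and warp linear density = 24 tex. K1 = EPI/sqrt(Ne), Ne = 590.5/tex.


Formula: K1 = EPI / sqrt(Ne), with Ne = 590.5 / tex_warp
Step 1: Ne = 590.5 / 24 = 24.604
Step 2: sqrt(Ne) = sqrt(24.604) = 4.9602
Step 3: K1 = 61 / 4.9602 = 12.3

12.3


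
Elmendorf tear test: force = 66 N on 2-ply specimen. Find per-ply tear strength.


Formula: Per-ply strength = Total force / Number of plies
Per-ply = 66 N / 2
Per-ply = 33 N

33 N


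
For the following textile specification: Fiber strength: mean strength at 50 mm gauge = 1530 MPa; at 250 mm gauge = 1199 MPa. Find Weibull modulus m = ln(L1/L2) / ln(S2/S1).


Formula: m = ln(L1/L2) / ln(S2/S1)
Step 1: ln(L1/L2) = ln(50/250) = -1.60944
Step 2: S2/S1 = 1199/1530 = 0.78366
Step 3: ln(S2/S1) = ln(0.78366) = -0.24378
Step 4: m = -1.60944 / -0.24378 = 6.60

6.60 (Weibull m)


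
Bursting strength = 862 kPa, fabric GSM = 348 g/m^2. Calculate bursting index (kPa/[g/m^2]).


Formula: Bursting Index = Bursting Strength / Fabric GSM
BI = 862 kPa / 348 g/m^2
BI = 2.477 kPa/(g/m^2)

2.477 kPa/(g/m^2)


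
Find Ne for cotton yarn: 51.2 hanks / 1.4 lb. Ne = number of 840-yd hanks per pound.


Formula: Ne = hanks / mass_lb
Substituting: Ne = 51.2 / 1.4
Ne = 36.6

36.6 Ne


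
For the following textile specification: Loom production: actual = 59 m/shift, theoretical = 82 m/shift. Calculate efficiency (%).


Formula: Efficiency% = (Actual output / Theoretical output) * 100
Efficiency% = (59 / 82) * 100
Efficiency% = 0.719512 * 100 = 71.9512% ≈ 72.0%

72.0%


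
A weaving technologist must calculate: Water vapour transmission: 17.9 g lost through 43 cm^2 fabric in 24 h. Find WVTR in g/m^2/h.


Formula: WVTR = mass_loss / (area * time)
Step 1: Convert area: 43 cm^2 = 0.0043 m^2
Step 2: WVTR = 17.9 g / (0.0043 m^2 * 24 h)
Step 3: WVTR = 17.9 / 0.1032 = 173.4 g/m^2/h

173.4 g/m^2/h


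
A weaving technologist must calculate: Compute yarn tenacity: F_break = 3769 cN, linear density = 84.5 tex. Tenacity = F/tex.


Formula: Tenacity = Breaking force / Linear density
Tenacity = 3769 cN / 84.5 tex
Tenacity = 44.60 cN/tex

44.60 cN/tex


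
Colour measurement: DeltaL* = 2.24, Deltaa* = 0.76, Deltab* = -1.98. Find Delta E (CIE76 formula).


Formula: Delta E = sqrt(dL*^2 + da*^2 + db*^2)
Step 1: dL*^2 = 2.24^2 = 5.0176
Step 2: da*^2 = 0.76^2 = 0.5776
Step 3: db*^2 = (-1.98)^2 = 3.9204
Step 4: Sum = 5.0176 + 0.5776 + 3.9204 = 9.5156
Step 5: Delta E = sqrt(9.5156) = 3.08

3.08 Delta E


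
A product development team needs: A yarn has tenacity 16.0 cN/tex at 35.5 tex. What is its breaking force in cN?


Formula: Breaking force = Tenacity * Linear density
F = 16.0 cN/tex * 35.5 tex
F = 568.00 cN

568.00 cN


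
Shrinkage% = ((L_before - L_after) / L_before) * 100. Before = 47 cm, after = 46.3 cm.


Formula: Shrinkage% = ((L_before - L_after) / L_before) * 100
Step 1: Shrinkage = 47 - 46.3 = 0.7 cm
Step 2: Shrinkage% = (0.7 / 47) * 100
Step 3: Shrinkage% = 0.014894 * 100 = 1.4894% ≈ 1.5%

1.5%


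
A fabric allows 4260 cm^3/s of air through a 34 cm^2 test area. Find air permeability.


Formula: Air Permeability = Airflow / Test Area
AP = 4260 cm^3/s / 34 cm^2
AP = 125.3 cm^3/s/cm^2

125.3 cm^3/s/cm^2


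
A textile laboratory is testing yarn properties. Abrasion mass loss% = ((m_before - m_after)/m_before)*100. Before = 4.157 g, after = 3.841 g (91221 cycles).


Formula: Mass loss% = ((m_before - m_after) / m_before) * 100
Step 1: Mass loss = 4.157 - 3.841 = 0.316 g
Step 2: Ratio = 0.316 / 4.157 = 0.0760164
Step 3: Mass loss% = 0.0760164 * 100 = 7.60164% ≈ 7.60%

7.60%


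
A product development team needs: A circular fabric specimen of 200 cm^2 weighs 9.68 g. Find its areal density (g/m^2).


Formula: GSM = mass_g / area_m2
Step 1: Convert area: 200 cm^2 = 200 / 10000 = 0.02 m^2
Step 2: GSM = 9.68 g / 0.02 m^2 = 484.0 g/m^2

484.0 g/m^2


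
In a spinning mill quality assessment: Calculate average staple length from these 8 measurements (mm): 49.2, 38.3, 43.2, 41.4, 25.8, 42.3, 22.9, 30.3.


Formula: Mean = sum of lengths / count
Sum = 49.2 + 38.3 + 43.2 + 41.4 + 25.8 + 42.3 + 22.9 + 30.3
Sum = 293.4 mm
Mean = 293.4 / 8 = 36.68 mm

36.68 mm


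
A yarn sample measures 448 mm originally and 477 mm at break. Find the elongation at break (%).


Formula: Elongation (%) = ((L_break - L0) / L0) * 100
Step 1: Extension = 477 - 448 = 29 mm
Step 2: Elongation = (29 / 448) * 100
Step 3: Elongation = 0.064732 * 100 = 6.4732% ≈ 6.5%

6.5%


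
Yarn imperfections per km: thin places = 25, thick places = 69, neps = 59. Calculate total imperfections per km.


Formula: Total = thin places + thick places + neps
Total = 25 + 69 + 59
Total = 153 imperfections/km

153 imperfections/km


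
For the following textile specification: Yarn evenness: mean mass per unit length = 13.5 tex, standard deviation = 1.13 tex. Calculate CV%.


Formula: CV% = (standard deviation / mean) * 100
Step 1: Ratio = 1.13 / 13.5 = 0.083704
Step 2: CV% = 0.083704 * 100 = 8.3704% ≈ 8.4%

8.4%


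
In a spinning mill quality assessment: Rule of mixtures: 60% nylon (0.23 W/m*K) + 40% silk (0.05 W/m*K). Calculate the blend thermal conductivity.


Formula: Blend property = (fraction_A * property_A) + (fraction_B * property_B)
Step 1: Contribution A = 60/100 * 0.23 W/m*K = 0.138 W/m*K
Step 2: Contribution B = 40/100 * 0.05 W/m*K = 0.02 W/m*K
Step 3: Blend thermal conductivity = 0.138 + 0.02 = 0.158 W/m*K

0.158 W/m*K


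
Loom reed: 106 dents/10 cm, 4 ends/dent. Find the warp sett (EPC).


Formula: EPC = (dents per 10 cm * ends per dent) / 10
Step 1: Total ends per 10 cm = 106 * 4 = 424
Step 2: EPC = 424 / 10 = 42.4 ends/cm

42.4 ends/cm


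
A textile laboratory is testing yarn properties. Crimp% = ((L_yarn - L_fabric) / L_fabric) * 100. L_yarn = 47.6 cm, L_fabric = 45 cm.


Formula: Crimp% = ((L_yarn - L_fabric) / L_fabric) * 100
Step 1: Extension = 47.6 - 45 = 2.6 cm
Step 2: Crimp% = (2.6 / 45) * 100
Step 3: Crimp% = 0.057778 * 100 = 5.7778% ≈ 5.8%

5.8%


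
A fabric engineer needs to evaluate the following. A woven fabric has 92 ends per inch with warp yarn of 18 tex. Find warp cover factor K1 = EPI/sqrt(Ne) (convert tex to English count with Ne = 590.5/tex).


Formula: K1 = EPI / sqrt(Ne), with Ne = 590.5 / tex_warp
Step 1: Ne = 590.5 / 18 = 32.806
Step 2: sqrt(Ne) = sqrt(32.806) = 5.7277
Step 3: K1 = 92 / 5.7277 = 16.1

16.1


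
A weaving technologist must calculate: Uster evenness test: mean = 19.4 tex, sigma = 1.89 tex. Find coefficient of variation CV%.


Formula: CV% = (standard deviation / mean) * 100
Step 1: Ratio = 1.89 / 19.4 = 0.097423
Step 2: CV% = 0.097423 * 100 = 9.7423% ≈ 9.7%

9.7%


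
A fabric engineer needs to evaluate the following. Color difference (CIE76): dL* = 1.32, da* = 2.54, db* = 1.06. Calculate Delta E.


Formula: Delta E = sqrt(dL*^2 + da*^2 + db*^2)
Step 1: dL*^2 = 1.32^2 = 1.7424
Step 2: da*^2 = 2.54^2 = 6.4516
Step 3: db*^2 = 1.06^2 = 1.1236
Step 4: Sum = 1.7424 + 6.4516 + 1.1236 = 9.3176
Step 5: Delta E = sqrt(9.3176) = 3.05

3.05 Delta E


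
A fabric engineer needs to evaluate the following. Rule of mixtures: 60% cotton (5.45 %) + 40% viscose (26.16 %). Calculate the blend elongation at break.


Formula: Blend property = (fraction_A * property_A) + (fraction_B * property_B)
Step 1: Contribution A = 60/100 * 5.45 % = 3.27 %
Step 2: Contribution B = 40/100 * 26.16 % = 10.464 %
Step 3: Blend elongation at break = 3.27 + 10.464 = 13.734 %

13.734 %


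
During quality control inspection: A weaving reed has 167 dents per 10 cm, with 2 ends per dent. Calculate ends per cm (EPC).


Formula: EPC = (dents per 10 cm * ends per dent) / 10
Step 1: Total ends per 10 cm = 167 * 2 = 334
Step 2: EPC = 334 / 10 = 33.4 ends/cm

33.4 ends/cm


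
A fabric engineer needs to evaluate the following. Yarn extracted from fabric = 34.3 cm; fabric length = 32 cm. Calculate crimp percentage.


Formula: Crimp% = ((L_yarn - L_fabric) / L_fabric) * 100
Step 1: Extension = 34.3 - 32 = 2.3 cm
Step 2: Crimp% = (2.3 / 32) * 100
Step 3: Crimp% = 0.071875 * 100 = 7.1875% ≈ 7.2%

7.2%


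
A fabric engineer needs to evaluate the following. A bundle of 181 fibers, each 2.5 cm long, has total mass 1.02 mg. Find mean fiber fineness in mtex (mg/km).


Formula: fineness (mtex) = mass (mg) / total length (km) = (mass_mg / total_length_m) * 1000
Step 1: Convert fiber length: 2.5 cm = 0.025 m
Step 2: Total fiber length = 181 * 0.025 = 4.525 m
Step 3: Linear density = 1.02 mg / 4.525 m = 0.2254 mg/m
Step 4: fineness = 0.2254 * 1000 = 225.4 mtex

225.4 mtex


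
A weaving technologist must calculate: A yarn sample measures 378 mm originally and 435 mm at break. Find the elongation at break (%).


Formula: Elongation (%) = ((L_break - L0) / L0) * 100
Step 1: Extension = 435 - 378 = 57 mm
Step 2: Elongation = (57 / 378) * 100
Step 3: Elongation = 0.150794 * 100 = 15.0794% ≈ 15.1%

15.1%


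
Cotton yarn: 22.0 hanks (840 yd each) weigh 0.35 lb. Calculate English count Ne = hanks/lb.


Formula: Ne = hanks / mass_lb
Substituting: Ne = 22.0 / 0.35
Ne = 62.9

62.9 Ne


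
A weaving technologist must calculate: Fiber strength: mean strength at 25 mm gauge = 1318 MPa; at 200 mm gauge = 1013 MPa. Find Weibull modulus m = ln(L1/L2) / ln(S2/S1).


Formula: m = ln(L1/L2) / ln(S2/S1)
Step 1: ln(L1/L2) = ln(25/200) = -2.07944
Step 2: S2/S1 = 1013/1318 = 0.76859
Step 3: ln(S2/S1) = ln(0.76859) = -0.26320
Step 4: m = -2.07944 / -0.26320 = 7.90

7.90 (Weibull m)


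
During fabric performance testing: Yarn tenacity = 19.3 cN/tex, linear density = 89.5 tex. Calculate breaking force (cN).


Formula: Breaking force = Tenacity * Linear density
F = 19.3 cN/tex * 89.5 tex
F = 1727.35 cN

1727.35 cN


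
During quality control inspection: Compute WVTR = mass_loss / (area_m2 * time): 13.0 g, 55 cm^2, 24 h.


Formula: WVTR = mass_loss / (area * time)
Step 1: Convert area: 55 cm^2 = 0.0055 m^2
Step 2: WVTR = 13.0 g / (0.0055 m^2 * 24 h)
Step 3: WVTR = 13.0 / 0.132 = 98.5 g/m^2/h

98.5 g/m^2/h
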